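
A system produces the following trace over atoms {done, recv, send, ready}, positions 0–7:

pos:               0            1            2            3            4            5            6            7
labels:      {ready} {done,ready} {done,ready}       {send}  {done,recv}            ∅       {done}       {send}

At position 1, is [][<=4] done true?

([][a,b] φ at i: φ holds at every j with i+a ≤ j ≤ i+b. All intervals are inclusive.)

False

Check done at every j in [1,5]:
  j=1: true
  j=2: true
  j=3: false
  j=4: true
  j=5: false
Fails at j=3 → formula fails.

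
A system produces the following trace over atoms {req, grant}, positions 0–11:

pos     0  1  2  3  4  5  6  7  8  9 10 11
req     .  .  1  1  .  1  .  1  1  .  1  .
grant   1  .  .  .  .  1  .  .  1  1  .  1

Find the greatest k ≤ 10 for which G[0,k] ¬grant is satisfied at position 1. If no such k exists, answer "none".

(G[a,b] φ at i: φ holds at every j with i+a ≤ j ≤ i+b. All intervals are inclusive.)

¬grant must hold from j=1 onward; find where it first fails.
  j=1: holds
  j=2: holds
  j=3: holds
  j=4: holds
  j=5: fails
Holds on [1,4], so largest k = 3.

3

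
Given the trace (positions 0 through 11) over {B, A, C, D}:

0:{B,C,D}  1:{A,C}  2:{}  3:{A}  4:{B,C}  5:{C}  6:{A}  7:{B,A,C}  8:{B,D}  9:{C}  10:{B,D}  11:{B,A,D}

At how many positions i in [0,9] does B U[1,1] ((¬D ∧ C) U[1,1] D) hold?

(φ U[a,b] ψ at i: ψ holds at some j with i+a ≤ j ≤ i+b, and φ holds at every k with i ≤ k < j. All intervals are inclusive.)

1

Evaluate at each i in [0,9]:
  i=0: ✗ (no rhs in [1,1])
  i=1: ✗ (no rhs in [2,2])
  i=2: ✗ (no rhs in [3,3])
  i=3: ✗ (no rhs in [4,4])
  i=4: ✗ (no rhs in [5,5])
  i=5: ✗ (no rhs in [6,6])
  i=6: ✗ (lhs fails at k=6 before rhs at j=7)
  i=7: ✗ (no rhs in [8,8])
  i=8: ✓ (rhs at j=9; lhs holds on [8,8])
  i=9: ✗ (no rhs in [10,10])
Positions where it holds: {8} → 1.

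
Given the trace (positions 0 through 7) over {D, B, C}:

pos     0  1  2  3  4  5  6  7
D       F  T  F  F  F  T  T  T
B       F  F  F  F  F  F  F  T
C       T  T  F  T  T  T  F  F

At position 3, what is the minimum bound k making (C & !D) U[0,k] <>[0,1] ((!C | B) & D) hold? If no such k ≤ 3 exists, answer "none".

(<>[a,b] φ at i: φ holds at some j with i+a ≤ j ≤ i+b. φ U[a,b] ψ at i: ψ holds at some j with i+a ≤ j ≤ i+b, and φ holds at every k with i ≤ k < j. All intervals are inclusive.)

Need earliest j ≥ 3 with <>[0,1] ((!C | B) & D), and (C & !D) at every k in [3,j-1].
  j=3: rhs fails.
  j=4: rhs fails.
  j=5: rhs holds; lhs holds on [3,4]. k = 2.

2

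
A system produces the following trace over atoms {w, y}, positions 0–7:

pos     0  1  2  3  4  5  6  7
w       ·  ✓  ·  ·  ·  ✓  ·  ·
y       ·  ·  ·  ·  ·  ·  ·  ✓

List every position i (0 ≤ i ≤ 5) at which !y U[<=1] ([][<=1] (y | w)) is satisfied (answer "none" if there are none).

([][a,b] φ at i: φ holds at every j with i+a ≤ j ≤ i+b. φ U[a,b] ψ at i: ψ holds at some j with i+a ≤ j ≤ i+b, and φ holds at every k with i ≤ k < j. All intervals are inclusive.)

Evaluate at each i in [0,5]:
  i=0: ✗ (no rhs in [0,1])
  i=1: ✗ (no rhs in [1,2])
  i=2: ✗ (no rhs in [2,3])
  i=3: ✗ (no rhs in [3,4])
  i=4: ✗ (no rhs in [4,5])
  i=5: ✗ (no rhs in [5,6])

none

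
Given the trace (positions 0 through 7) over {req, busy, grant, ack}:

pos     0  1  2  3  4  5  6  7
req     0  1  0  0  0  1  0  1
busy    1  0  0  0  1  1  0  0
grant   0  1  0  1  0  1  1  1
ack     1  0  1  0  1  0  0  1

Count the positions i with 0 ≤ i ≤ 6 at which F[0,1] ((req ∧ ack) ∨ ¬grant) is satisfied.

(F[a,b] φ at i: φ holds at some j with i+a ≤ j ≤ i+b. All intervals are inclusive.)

6

Evaluate at each i in [0,6]:
  i=0: ✓ (witness j=0)
  i=1: ✓ (witness j=2)
  i=2: ✓ (witness j=2)
  i=3: ✓ (witness j=4)
  i=4: ✓ (witness j=4)
  i=5: ✗ (none in [5,6])
  i=6: ✓ (witness j=7)
Positions where it holds: {0, 1, 2, 3, 4, 6} → 6.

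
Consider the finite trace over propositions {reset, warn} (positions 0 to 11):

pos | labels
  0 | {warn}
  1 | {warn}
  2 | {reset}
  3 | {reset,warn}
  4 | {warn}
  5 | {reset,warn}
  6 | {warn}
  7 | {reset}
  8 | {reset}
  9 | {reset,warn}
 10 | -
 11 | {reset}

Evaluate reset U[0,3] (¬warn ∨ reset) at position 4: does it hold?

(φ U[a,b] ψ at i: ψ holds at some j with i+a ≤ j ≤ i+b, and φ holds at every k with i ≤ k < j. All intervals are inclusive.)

Does not hold

Need some j in [4,7] with (¬warn ∨ reset), and reset at every k in [4,j-1].
  j=4: (¬warn ∨ reset) false.
  j=5: (¬warn ∨ reset) holds, but reset fails at k=4 → not this j.
  j=6: (¬warn ∨ reset) false.
  j=7: (¬warn ∨ reset) holds, but reset fails at k=4 → not this j.
No j in the window works → until fails.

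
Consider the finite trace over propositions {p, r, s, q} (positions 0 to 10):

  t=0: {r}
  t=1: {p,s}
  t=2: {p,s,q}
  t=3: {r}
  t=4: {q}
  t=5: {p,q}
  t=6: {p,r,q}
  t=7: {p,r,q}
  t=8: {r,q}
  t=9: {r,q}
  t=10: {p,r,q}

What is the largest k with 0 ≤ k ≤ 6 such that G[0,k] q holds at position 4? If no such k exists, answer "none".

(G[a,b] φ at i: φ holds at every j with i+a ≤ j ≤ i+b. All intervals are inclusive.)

q must hold from j=4 onward; find where it first fails.
  j=4: holds
  j=5: holds
  j=6: holds
  j=7: holds
  j=8: holds
  j=9: holds
  j=10: holds
Holds through j=10; largest k = 6.

6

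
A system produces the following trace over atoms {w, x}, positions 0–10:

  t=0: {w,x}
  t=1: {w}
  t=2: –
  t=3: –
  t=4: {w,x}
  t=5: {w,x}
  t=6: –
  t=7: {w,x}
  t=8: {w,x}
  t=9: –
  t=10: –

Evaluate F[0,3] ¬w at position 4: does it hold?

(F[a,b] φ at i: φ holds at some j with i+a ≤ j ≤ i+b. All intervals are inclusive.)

Holds

Check ¬w at each j in [4,7]:
  j=4: false
  j=5: false
  j=6: true
  j=7: false
Found at j=6 → formula holds.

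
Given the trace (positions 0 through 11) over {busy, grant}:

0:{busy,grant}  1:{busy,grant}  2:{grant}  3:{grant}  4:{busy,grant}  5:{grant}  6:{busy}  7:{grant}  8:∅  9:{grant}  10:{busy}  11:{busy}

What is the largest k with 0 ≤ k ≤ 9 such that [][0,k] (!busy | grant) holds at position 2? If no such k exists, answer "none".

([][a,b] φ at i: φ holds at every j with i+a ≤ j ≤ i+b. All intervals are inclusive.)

3

(!busy | grant) must hold from j=2 onward; find where it first fails.
  j=2: holds
  j=3: holds
  j=4: holds
  j=5: holds
  j=6: fails
Holds on [2,5], so largest k = 3.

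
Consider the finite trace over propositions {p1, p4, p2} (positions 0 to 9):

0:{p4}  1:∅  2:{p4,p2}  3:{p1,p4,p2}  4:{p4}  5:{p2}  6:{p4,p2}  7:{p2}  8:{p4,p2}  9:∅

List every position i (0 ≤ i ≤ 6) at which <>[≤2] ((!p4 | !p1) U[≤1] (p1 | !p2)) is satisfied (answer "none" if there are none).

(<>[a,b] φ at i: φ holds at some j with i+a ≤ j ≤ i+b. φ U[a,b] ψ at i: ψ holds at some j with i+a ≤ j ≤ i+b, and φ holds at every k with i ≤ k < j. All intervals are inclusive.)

0, 1, 2, 3, 4, 6

Evaluate at each i in [0,6]:
  i=0: ✓ (witness j=0)
  i=1: ✓ (witness j=1)
  i=2: ✓ (witness j=2)
  i=3: ✓ (witness j=3)
  i=4: ✓ (witness j=4)
  i=5: ✗ (none in [5,7])
  i=6: ✓ (witness j=8)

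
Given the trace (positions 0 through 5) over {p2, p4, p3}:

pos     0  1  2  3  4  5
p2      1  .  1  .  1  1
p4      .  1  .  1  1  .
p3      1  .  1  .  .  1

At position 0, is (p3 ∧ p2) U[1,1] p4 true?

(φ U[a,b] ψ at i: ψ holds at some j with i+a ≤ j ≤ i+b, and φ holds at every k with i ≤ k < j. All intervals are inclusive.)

Holds

Need some j in [1,1] with p4, and (p3 ∧ p2) at every k in [0,j-1].
  j=1: p4 holds; (p3 ∧ p2) holds at every k in [0,0] → satisfied.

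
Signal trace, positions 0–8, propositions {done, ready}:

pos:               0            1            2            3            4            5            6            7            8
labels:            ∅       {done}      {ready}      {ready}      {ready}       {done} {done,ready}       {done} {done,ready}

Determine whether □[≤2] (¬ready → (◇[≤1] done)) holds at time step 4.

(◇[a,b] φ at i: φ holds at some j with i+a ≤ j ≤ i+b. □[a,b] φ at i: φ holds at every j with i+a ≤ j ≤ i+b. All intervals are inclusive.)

Yes

Check (¬ready → (◇[≤1] done)) at every j in [4,6]:
  j=4: antecedent false → ✓
  j=5: antecedent true; consequent holds (witness at 5) → ✓
  j=6: antecedent false → ✓
All positions satisfy it → formula holds.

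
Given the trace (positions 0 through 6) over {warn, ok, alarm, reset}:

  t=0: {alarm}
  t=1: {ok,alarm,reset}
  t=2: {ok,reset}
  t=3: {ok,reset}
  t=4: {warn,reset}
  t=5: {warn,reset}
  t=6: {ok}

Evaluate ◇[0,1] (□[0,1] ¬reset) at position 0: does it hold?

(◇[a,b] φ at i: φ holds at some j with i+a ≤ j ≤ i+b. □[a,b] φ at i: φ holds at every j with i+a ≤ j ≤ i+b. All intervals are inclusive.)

No

Check □[0,1] ¬reset at each j in [0,1]:
  j=0: fails at 1
  j=1: fails at 1
No position in the window satisfies it → formula fails.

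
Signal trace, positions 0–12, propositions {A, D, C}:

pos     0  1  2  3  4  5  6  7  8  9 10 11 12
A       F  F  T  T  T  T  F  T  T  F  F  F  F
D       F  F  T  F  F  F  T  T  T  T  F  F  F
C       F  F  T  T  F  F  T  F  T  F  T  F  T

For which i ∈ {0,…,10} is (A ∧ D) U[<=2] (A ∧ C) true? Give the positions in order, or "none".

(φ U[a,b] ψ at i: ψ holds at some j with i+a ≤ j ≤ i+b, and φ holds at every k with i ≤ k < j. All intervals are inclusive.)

Evaluate at each i in [0,10]:
  i=0: ✗ (lhs fails at k=0 before rhs at j=2)
  i=1: ✗ (lhs fails at k=1 before rhs at j=2)
  i=2: ✓ (rhs at j=2)
  i=3: ✓ (rhs at j=3)
  i=4: ✗ (no rhs in [4,6])
  i=5: ✗ (no rhs in [5,7])
  i=6: ✗ (lhs fails at k=6 before rhs at j=8)
  i=7: ✓ (rhs at j=8; lhs holds on [7,7])
  i=8: ✓ (rhs at j=8)
  i=9: ✗ (no rhs in [9,11])
  i=10: ✗ (no rhs in [10,12])

2, 3, 7, 8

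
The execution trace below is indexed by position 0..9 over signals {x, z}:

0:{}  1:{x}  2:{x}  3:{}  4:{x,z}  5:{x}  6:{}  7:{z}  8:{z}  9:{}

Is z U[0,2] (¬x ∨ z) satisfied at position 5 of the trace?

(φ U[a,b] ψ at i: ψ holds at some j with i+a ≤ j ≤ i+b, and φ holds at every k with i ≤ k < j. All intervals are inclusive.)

Need some j in [5,7] with (¬x ∨ z), and z at every k in [5,j-1].
  j=5: (¬x ∨ z) false.
  j=6: (¬x ∨ z) holds, but z fails at k=5 → not this j.
  j=7: (¬x ∨ z) holds, but z fails at k=5 → not this j.
No j in the window works → until fails.

False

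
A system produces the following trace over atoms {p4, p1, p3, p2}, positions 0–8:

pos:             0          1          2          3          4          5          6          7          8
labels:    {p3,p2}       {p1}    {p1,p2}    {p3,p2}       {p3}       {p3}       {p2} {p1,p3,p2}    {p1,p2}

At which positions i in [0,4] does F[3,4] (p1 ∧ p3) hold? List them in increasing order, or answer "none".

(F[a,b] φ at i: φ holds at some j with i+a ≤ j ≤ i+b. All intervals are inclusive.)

3, 4

Evaluate at each i in [0,4]:
  i=0: ✗ (none in [3,4])
  i=1: ✗ (none in [4,5])
  i=2: ✗ (none in [5,6])
  i=3: ✓ (witness j=7)
  i=4: ✓ (witness j=7)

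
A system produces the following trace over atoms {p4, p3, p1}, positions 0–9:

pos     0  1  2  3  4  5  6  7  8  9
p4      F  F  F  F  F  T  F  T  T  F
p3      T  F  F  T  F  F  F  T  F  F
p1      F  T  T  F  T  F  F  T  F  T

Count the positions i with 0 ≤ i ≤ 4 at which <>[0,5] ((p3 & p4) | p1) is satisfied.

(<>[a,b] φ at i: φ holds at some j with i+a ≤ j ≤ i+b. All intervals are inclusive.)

Evaluate at each i in [0,4]:
  i=0: ✓ (witness j=1)
  i=1: ✓ (witness j=1)
  i=2: ✓ (witness j=2)
  i=3: ✓ (witness j=4)
  i=4: ✓ (witness j=4)
Positions where it holds: {0, 1, 2, 3, 4} → 5.

5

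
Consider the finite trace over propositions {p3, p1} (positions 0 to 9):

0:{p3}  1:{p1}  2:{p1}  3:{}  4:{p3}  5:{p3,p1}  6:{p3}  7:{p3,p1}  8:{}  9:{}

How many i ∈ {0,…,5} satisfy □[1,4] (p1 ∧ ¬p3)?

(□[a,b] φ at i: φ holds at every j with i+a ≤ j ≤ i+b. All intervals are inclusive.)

0

Evaluate at each i in [0,5]:
  i=0: ✗ (fails at j=3)
  i=1: ✗ (fails at j=3)
  i=2: ✗ (fails at j=3)
  i=3: ✗ (fails at j=4)
  i=4: ✗ (fails at j=5)
  i=5: ✗ (fails at j=6)
Positions where it holds: {} → 0.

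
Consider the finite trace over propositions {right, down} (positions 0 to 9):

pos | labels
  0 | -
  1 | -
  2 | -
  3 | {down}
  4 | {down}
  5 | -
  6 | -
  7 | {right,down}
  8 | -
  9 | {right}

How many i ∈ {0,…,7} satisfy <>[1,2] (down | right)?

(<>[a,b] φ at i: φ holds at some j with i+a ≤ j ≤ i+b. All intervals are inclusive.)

6

Evaluate at each i in [0,7]:
  i=0: ✗ (none in [1,2])
  i=1: ✓ (witness j=3)
  i=2: ✓ (witness j=3)
  i=3: ✓ (witness j=4)
  i=4: ✗ (none in [5,6])
  i=5: ✓ (witness j=7)
  i=6: ✓ (witness j=7)
  i=7: ✓ (witness j=9)
Positions where it holds: {1, 2, 3, 5, 6, 7} → 6.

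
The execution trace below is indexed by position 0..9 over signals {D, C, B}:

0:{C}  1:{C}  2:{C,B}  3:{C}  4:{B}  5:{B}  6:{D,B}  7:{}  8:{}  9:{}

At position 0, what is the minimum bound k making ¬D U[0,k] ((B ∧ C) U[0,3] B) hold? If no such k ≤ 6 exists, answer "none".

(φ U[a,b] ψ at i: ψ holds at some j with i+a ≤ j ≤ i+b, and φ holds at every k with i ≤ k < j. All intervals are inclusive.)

2

Need earliest j ≥ 0 with ((B ∧ C) U[0,3] B), and ¬D at every k in [0,j-1].
  j=0: rhs fails.
  j=1: rhs fails.
  j=2: rhs holds; lhs holds on [0,1]. k = 2.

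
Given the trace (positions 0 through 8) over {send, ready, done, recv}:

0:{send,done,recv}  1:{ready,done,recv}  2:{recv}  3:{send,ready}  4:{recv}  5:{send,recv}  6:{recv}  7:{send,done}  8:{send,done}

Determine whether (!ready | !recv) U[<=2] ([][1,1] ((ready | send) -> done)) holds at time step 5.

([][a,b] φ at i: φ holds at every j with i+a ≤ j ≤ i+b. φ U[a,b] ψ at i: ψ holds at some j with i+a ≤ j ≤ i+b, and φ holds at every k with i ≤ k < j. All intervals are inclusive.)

Need some j in [5,7] with [][1,1] ((ready | send) -> done), and (!ready | !recv) at every k in [5,j-1].
  j=5: [][1,1] ((ready | send) -> done) holds; no prefix to check → satisfied.

Yes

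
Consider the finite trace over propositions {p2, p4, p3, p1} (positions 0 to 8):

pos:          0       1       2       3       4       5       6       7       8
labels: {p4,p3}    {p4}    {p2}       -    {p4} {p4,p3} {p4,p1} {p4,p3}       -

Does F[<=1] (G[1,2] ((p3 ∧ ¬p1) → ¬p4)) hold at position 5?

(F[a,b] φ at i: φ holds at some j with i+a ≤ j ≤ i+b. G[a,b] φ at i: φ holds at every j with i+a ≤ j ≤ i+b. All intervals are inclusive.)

Check G[1,2] ((p3 ∧ ¬p1) → ¬p4) at each j in [5,6]:
  j=5: fails at 7
  j=6: fails at 7
No position in the window satisfies it → formula fails.

False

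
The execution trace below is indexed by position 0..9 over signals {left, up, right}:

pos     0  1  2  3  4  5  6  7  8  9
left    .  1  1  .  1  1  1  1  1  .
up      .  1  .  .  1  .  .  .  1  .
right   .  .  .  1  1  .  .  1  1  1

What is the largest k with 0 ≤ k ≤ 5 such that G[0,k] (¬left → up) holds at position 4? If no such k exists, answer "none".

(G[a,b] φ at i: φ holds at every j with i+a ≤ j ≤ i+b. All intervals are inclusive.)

4

(¬left → up) must hold from j=4 onward; find where it first fails.
  j=4: holds
  j=5: holds
  j=6: holds
  j=7: holds
  j=8: holds
  j=9: fails
Holds on [4,8], so largest k = 4.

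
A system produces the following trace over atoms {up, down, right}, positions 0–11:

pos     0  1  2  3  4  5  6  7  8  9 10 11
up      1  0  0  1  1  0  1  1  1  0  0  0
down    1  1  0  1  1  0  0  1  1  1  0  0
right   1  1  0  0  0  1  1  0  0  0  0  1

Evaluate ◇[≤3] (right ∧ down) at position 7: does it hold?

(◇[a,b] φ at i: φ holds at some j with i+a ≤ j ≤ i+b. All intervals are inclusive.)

Check (right ∧ down) at each j in [7,10]:
  j=7: false
  j=8: false
  j=9: false
  j=10: false
No position in the window satisfies it → formula fails.

False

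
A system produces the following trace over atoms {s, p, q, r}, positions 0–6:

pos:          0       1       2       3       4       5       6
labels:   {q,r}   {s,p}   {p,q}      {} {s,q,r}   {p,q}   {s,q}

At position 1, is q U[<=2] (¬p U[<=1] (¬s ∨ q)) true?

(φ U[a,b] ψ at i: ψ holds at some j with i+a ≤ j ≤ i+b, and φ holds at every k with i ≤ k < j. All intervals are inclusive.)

No

Need some j in [1,3] with (¬p U[<=1] (¬s ∨ q)), and q at every k in [1,j-1].
  j=1: (¬p U[<=1] (¬s ∨ q)) — fails.
  j=2: (¬p U[<=1] (¬s ∨ q)) holds, but q fails at k=1 → not this j.
  j=3: (¬p U[<=1] (¬s ∨ q)) holds, but q fails at k=1 → not this j.
No j in the window works → until fails.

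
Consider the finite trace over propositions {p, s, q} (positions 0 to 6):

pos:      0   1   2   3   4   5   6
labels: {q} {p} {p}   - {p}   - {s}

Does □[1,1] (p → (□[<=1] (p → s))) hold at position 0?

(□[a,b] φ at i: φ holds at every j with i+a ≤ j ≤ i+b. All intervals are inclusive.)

No

Check (p → (□[<=1] (p → s))) at every j in [1,1]:
  j=1: antecedent true; consequent fails at 1 → ✗
Fails at j=1 → formula fails.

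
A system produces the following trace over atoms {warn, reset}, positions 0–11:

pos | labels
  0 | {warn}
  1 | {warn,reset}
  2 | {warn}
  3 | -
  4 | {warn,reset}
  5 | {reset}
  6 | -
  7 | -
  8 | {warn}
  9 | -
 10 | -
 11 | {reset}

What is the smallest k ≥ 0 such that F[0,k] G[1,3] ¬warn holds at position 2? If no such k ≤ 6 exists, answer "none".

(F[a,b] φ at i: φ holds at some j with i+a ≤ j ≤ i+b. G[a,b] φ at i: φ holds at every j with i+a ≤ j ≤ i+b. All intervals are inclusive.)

2

Scan j = 2,3,… for G[1,3] ¬warn:
  j=2: fails
  j=3: fails
  j=4: holds
First hit at j=4, so smallest k = 4-2 = 2.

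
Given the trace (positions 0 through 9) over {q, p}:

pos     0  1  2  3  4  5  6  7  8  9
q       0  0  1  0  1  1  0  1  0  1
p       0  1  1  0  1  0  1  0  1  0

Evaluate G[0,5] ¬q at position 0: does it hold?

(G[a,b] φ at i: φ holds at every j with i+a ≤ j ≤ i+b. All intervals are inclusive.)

False

Check ¬q at every j in [0,5]:
  j=0: true
  j=1: true
  j=2: false
  j=3: true
  j=4: false
  j=5: false
Fails at j=2 → formula fails.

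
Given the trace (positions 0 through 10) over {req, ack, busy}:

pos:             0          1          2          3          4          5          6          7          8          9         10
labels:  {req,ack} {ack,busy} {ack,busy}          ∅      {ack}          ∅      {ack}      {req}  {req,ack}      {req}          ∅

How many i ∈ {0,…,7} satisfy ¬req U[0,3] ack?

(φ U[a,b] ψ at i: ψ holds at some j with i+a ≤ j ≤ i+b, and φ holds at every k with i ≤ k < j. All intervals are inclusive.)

7

Evaluate at each i in [0,7]:
  i=0: ✓ (rhs at j=0)
  i=1: ✓ (rhs at j=1)
  i=2: ✓ (rhs at j=2)
  i=3: ✓ (rhs at j=4; lhs holds on [3,3])
  i=4: ✓ (rhs at j=4)
  i=5: ✓ (rhs at j=6; lhs holds on [5,5])
  i=6: ✓ (rhs at j=6)
  i=7: ✗ (lhs fails at k=7 before rhs at j=8)
Positions where it holds: {0, 1, 2, 3, 4, 5, 6} → 7.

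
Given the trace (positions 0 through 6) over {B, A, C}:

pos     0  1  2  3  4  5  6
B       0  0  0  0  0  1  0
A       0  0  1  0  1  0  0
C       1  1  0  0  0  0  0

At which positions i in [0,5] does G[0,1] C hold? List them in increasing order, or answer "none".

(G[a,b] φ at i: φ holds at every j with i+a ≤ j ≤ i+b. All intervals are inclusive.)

Evaluate at each i in [0,5]:
  i=0: ✓ (all of [0,1])
  i=1: ✗ (fails at j=2)
  i=2: ✗ (fails at j=2)
  i=3: ✗ (fails at j=3)
  i=4: ✗ (fails at j=4)
  i=5: ✗ (fails at j=5)

0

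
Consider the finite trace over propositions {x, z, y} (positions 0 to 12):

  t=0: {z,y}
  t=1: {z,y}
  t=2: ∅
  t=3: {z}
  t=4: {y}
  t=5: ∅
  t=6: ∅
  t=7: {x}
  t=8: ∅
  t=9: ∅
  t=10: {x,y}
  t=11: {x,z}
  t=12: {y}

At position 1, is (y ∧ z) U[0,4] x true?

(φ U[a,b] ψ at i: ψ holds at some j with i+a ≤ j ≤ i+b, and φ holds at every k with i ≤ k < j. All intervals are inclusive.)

False

Need some j in [1,5] with x, and (y ∧ z) at every k in [1,j-1].
  j=1: x false.
  j=2: x false.
  j=3: x false.
  j=4: x false.
  j=5: x false.
No j in the window works → until fails.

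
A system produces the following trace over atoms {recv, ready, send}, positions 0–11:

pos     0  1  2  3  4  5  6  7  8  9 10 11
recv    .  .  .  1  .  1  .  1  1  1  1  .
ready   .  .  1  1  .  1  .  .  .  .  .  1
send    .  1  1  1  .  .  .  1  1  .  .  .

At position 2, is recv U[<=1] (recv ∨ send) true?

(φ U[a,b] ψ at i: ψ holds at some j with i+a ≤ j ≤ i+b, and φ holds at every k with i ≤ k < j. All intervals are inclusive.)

Need some j in [2,3] with (recv ∨ send), and recv at every k in [2,j-1].
  j=2: (recv ∨ send) holds; no prefix to check → satisfied.

Yes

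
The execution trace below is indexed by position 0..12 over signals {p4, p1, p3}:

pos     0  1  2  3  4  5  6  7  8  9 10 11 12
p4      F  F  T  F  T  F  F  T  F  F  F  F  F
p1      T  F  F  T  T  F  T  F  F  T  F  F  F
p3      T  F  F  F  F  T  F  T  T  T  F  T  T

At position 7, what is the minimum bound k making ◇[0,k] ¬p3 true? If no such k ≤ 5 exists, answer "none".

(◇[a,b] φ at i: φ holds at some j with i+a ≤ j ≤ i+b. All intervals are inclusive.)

Scan j = 7,8,… for ¬p3:
  j=7: fails
  j=8: fails
  j=9: fails
  j=10: holds
First hit at j=10, so smallest k = 10-7 = 3.

3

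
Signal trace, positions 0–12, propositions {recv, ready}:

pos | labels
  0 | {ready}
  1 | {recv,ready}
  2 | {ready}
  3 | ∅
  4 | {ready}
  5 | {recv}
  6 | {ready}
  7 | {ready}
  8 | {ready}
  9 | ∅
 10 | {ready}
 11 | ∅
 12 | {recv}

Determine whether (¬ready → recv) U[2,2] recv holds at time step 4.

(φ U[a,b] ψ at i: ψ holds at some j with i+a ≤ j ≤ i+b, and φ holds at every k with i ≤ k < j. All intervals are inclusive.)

Need some j in [6,6] with recv, and (¬ready → recv) at every k in [4,j-1].
  j=6: recv false.
No j in the window works → until fails.

No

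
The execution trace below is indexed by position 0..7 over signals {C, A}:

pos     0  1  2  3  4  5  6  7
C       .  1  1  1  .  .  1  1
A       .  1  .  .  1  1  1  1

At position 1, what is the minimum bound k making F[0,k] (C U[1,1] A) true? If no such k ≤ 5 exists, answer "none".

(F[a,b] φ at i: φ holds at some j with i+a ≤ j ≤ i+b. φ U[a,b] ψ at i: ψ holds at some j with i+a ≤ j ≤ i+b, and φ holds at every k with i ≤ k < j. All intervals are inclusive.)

Scan j = 1,2,… for (C U[1,1] A):
  j=1: fails
  j=2: fails
  j=3: holds
First hit at j=3, so smallest k = 3-1 = 2.

2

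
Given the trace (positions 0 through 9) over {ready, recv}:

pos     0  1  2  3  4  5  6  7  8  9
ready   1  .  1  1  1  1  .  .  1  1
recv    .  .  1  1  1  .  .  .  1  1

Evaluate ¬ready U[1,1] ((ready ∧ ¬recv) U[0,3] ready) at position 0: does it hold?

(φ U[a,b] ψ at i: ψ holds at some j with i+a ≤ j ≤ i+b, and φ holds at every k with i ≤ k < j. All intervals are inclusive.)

Need some j in [1,1] with ((ready ∧ ¬recv) U[0,3] ready), and ¬ready at every k in [0,j-1].
  j=1: ((ready ∧ ¬recv) U[0,3] ready) — fails.
No j in the window works → until fails.

No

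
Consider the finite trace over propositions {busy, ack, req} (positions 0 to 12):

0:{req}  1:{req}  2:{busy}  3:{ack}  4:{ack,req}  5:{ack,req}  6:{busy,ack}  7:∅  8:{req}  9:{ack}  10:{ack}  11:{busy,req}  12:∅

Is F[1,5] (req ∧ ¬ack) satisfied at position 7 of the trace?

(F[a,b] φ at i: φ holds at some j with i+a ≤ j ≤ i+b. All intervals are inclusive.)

Check (req ∧ ¬ack) at each j in [8,12]:
  j=8: true
  j=9: false
  j=10: false
  j=11: true
  j=12: false
Found at j=8 → formula holds.

Yes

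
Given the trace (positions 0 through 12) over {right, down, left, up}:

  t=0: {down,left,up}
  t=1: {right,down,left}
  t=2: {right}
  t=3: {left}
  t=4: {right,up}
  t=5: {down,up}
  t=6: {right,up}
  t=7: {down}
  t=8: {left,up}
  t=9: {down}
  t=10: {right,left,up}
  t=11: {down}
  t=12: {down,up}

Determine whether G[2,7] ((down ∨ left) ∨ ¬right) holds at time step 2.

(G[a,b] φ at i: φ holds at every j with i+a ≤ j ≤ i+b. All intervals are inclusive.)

Check ((down ∨ left) ∨ ¬right) at every j in [4,9]:
  j=4: false
  j=5: true
  j=6: false
  j=7: true
  j=8: true
  j=9: true
Fails at j=4 → formula fails.

No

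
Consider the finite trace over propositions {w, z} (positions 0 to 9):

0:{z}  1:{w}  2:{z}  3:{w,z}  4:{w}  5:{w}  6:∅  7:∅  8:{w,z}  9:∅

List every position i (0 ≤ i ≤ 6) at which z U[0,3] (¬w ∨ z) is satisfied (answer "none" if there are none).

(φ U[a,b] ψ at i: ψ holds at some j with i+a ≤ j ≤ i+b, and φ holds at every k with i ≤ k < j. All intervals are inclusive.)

Evaluate at each i in [0,6]:
  i=0: ✓ (rhs at j=0)
  i=1: ✗ (lhs fails at k=1 before rhs at j=2)
  i=2: ✓ (rhs at j=2)
  i=3: ✓ (rhs at j=3)
  i=4: ✗ (lhs fails at k=4 before rhs at j=6)
  i=5: ✗ (lhs fails at k=5 before rhs at j=6)
  i=6: ✓ (rhs at j=6)

0, 2, 3, 6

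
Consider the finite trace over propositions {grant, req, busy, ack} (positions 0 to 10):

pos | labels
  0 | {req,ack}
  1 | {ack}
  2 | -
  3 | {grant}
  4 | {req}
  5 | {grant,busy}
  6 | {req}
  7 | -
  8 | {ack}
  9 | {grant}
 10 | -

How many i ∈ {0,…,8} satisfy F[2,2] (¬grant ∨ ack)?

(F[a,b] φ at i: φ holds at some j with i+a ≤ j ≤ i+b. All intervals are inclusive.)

Evaluate at each i in [0,8]:
  i=0: ✓ (witness j=2)
  i=1: ✗ (none in [3,3])
  i=2: ✓ (witness j=4)
  i=3: ✗ (none in [5,5])
  i=4: ✓ (witness j=6)
  i=5: ✓ (witness j=7)
  i=6: ✓ (witness j=8)
  i=7: ✗ (none in [9,9])
  i=8: ✓ (witness j=10)
Positions where it holds: {0, 2, 4, 5, 6, 8} → 6.

6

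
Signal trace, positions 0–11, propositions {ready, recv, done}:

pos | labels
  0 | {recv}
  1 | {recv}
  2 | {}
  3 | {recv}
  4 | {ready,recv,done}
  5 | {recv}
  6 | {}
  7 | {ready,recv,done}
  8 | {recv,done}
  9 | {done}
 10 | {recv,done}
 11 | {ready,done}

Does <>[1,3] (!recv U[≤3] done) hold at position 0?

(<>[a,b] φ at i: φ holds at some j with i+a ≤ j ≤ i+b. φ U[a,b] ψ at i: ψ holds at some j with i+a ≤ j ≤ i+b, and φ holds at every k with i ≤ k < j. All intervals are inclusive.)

Check (!recv U[≤3] done) at each j in [1,3]:
  j=1: fails
  j=2: fails
  j=3: fails
No position in the window satisfies it → formula fails.

False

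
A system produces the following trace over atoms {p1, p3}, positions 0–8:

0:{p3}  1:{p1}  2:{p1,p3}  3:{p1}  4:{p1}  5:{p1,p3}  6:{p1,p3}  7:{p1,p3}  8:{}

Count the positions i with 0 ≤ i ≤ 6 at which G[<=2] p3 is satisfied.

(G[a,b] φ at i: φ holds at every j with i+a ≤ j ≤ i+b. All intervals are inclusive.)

1

Evaluate at each i in [0,6]:
  i=0: ✗ (fails at j=1)
  i=1: ✗ (fails at j=1)
  i=2: ✗ (fails at j=3)
  i=3: ✗ (fails at j=3)
  i=4: ✗ (fails at j=4)
  i=5: ✓ (all of [5,7])
  i=6: ✗ (fails at j=8)
Positions where it holds: {5} → 1.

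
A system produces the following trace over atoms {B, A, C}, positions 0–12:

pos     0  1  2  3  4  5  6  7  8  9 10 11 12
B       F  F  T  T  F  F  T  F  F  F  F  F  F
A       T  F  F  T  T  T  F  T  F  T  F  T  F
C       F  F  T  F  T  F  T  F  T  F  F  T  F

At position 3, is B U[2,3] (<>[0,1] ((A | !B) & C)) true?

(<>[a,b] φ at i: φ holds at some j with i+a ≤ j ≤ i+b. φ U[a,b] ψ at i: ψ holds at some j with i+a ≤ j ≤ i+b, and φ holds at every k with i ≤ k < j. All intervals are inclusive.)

No

Need some j in [5,6] with <>[0,1] ((A | !B) & C), and B at every k in [3,j-1].
  j=5: <>[0,1] ((A | !B) & C) — fails (none in [5,6]).
  j=6: <>[0,1] ((A | !B) & C) — fails (none in [6,7]).
No j in the window works → until fails.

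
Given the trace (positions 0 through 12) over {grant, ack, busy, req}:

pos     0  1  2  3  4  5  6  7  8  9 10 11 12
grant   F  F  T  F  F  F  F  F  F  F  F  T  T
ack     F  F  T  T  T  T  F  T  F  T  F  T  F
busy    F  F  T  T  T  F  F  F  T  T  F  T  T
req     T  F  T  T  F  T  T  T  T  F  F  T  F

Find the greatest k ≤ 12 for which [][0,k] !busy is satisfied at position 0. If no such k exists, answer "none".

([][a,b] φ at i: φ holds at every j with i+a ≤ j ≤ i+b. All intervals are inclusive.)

1

!busy must hold from j=0 onward; find where it first fails.
  j=0: holds
  j=1: holds
  j=2: fails
Holds on [0,1], so largest k = 1.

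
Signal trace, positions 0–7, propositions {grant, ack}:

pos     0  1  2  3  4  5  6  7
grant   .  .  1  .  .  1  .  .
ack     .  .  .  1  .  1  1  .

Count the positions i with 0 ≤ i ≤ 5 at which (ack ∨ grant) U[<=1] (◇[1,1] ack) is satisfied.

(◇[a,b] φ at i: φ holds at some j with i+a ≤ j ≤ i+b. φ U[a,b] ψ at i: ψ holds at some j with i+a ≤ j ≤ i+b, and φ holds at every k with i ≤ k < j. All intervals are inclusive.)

4

Evaluate at each i in [0,5]:
  i=0: ✗ (no rhs in [0,1])
  i=1: ✗ (lhs fails at k=1 before rhs at j=2)
  i=2: ✓ (rhs at j=2)
  i=3: ✓ (rhs at j=4; lhs holds on [3,3])
  i=4: ✓ (rhs at j=4)
  i=5: ✓ (rhs at j=5)
Positions where it holds: {2, 3, 4, 5} → 4.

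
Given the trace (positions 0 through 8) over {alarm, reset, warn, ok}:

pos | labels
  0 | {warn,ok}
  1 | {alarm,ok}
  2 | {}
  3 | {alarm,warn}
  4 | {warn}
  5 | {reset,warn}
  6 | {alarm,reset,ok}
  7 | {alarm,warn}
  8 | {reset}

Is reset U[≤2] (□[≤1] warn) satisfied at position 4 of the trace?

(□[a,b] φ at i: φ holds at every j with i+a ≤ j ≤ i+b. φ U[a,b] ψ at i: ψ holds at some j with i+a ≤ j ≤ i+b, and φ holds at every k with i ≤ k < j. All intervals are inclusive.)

Yes

Need some j in [4,6] with □[≤1] warn, and reset at every k in [4,j-1].
  j=4: □[≤1] warn holds; no prefix to check → satisfied.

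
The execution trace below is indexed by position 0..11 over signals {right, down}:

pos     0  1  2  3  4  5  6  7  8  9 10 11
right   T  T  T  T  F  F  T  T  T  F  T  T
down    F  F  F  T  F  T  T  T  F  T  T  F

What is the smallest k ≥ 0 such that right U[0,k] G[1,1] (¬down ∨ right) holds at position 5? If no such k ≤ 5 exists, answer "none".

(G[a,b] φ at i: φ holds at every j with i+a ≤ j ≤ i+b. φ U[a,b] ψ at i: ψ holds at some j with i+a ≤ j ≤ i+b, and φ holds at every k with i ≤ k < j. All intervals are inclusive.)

0

Need earliest j ≥ 5 with G[1,1] (¬down ∨ right), and right at every k in [5,j-1].
  j=5: rhs holds (empty prefix). k = 0.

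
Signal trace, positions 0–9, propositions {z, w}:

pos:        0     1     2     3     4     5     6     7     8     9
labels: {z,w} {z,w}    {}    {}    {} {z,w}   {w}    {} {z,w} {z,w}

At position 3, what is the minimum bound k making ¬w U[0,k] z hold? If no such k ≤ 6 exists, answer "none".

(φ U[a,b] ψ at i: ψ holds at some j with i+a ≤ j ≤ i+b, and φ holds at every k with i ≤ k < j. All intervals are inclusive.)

2

Need earliest j ≥ 3 with z, and ¬w at every k in [3,j-1].
  j=3: rhs fails.
  j=4: rhs fails.
  j=5: rhs holds; lhs holds on [3,4]. k = 2.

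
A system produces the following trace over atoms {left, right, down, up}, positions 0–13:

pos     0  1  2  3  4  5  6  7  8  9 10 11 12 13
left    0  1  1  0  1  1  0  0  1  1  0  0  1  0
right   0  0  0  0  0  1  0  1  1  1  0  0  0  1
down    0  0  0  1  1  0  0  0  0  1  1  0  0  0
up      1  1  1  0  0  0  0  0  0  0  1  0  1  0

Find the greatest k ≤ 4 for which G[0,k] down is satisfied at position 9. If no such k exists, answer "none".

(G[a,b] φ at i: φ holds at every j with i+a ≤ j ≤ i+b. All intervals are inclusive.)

down must hold from j=9 onward; find where it first fails.
  j=9: holds
  j=10: holds
  j=11: fails
Holds on [9,10], so largest k = 1.

1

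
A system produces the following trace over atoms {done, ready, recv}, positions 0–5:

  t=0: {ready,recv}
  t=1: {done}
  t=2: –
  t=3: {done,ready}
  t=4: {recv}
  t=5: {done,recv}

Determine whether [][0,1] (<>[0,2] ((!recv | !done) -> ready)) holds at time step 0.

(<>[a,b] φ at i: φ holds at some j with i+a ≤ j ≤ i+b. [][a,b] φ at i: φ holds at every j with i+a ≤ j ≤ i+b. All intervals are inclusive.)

Check <>[0,2] ((!recv | !done) -> ready) at every j in [0,1]:
  j=0: holds (witness at 0)
  j=1: holds (witness at 3)
All positions satisfy it → formula holds.

True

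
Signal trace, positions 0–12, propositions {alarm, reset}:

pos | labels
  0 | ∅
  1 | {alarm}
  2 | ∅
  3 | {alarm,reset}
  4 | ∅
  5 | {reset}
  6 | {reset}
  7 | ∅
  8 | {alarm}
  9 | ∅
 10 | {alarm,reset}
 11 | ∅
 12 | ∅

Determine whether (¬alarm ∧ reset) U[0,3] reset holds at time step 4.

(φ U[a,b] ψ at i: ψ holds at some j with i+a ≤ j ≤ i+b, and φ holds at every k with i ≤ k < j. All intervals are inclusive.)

Need some j in [4,7] with reset, and (¬alarm ∧ reset) at every k in [4,j-1].
  j=4: reset false.
  j=5: reset holds, but (¬alarm ∧ reset) fails at k=4 → not this j.
  j=6: reset holds, but (¬alarm ∧ reset) fails at k=4 → not this j.
  j=7: reset false.
No j in the window works → until fails.

False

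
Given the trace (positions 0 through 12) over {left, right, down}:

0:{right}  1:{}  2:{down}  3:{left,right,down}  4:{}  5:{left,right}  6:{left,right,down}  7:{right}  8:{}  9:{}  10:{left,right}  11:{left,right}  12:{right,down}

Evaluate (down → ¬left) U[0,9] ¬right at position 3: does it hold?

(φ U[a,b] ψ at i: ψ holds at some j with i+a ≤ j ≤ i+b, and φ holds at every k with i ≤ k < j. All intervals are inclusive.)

Need some j in [3,12] with ¬right, and (down → ¬left) at every k in [3,j-1].
  j=3: ¬right false.
  j=4: ¬right holds, but (down → ¬left) fails at k=3 → not this j.
  j=5: ¬right false.
  j=6: ¬right false.
  j=7: ¬right false.
  j=8: ¬right holds, but (down → ¬left) fails at k=3 → not this j.
  j=9: ¬right holds, but (down → ¬left) fails at k=3 → not this j.
  j=10: ¬right false.
  j=11: ¬right false.
  j=12: ¬right false.
No j in the window works → until fails.

No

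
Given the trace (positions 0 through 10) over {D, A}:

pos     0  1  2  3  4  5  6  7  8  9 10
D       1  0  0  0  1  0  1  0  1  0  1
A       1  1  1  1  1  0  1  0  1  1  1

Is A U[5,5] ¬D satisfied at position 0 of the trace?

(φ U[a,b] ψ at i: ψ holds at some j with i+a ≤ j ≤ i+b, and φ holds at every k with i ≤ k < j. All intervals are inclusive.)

Need some j in [5,5] with ¬D, and A at every k in [0,j-1].
  j=5: ¬D holds; A holds at every k in [0,4] → satisfied.

True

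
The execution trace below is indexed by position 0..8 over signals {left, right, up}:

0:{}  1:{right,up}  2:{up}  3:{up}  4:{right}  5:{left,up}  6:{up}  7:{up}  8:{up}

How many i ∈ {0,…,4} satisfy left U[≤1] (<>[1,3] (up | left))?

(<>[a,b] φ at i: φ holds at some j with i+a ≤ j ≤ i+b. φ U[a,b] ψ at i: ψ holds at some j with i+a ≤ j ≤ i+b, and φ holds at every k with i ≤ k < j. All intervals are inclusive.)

5

Evaluate at each i in [0,4]:
  i=0: ✓ (rhs at j=0)
  i=1: ✓ (rhs at j=1)
  i=2: ✓ (rhs at j=2)
  i=3: ✓ (rhs at j=3)
  i=4: ✓ (rhs at j=4)
Positions where it holds: {0, 1, 2, 3, 4} → 5.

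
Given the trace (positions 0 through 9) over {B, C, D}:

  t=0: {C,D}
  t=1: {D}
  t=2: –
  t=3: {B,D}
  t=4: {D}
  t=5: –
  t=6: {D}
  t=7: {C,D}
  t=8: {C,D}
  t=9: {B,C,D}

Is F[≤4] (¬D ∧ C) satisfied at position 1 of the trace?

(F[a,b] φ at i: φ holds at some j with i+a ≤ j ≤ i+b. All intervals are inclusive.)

No

Check (¬D ∧ C) at each j in [1,5]:
  j=1: false
  j=2: false
  j=3: false
  j=4: false
  j=5: false
No position in the window satisfies it → formula fails.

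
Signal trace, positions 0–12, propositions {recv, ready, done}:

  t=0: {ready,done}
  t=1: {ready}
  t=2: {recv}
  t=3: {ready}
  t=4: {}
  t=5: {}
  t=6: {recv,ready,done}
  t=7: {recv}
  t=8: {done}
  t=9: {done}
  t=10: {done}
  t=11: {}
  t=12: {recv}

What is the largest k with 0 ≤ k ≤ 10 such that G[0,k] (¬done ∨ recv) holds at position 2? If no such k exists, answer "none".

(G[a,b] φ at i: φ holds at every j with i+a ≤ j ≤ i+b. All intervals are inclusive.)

5

(¬done ∨ recv) must hold from j=2 onward; find where it first fails.
  j=2: holds
  j=3: holds
  j=4: holds
  j=5: holds
  j=6: holds
  j=7: holds
  j=8: fails
Holds on [2,7], so largest k = 5.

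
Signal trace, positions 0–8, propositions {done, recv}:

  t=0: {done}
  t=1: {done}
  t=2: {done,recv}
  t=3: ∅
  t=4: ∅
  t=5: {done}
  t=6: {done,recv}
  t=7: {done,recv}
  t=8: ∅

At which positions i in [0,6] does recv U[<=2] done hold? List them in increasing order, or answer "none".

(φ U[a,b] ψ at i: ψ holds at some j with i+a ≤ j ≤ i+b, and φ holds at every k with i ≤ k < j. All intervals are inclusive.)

Evaluate at each i in [0,6]:
  i=0: ✓ (rhs at j=0)
  i=1: ✓ (rhs at j=1)
  i=2: ✓ (rhs at j=2)
  i=3: ✗ (lhs fails at k=3 before rhs at j=5)
  i=4: ✗ (lhs fails at k=4 before rhs at j=5)
  i=5: ✓ (rhs at j=5)
  i=6: ✓ (rhs at j=6)

0, 1, 2, 5, 6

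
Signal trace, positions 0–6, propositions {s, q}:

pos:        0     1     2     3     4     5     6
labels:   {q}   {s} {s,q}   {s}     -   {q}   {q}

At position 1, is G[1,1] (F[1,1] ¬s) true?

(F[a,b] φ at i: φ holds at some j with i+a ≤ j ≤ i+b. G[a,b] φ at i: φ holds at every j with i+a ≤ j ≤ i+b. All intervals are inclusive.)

Does not hold

Check F[1,1] ¬s at every j in [2,2]:
  j=2: fails (none in [3,3])
Fails at j=2 → formula fails.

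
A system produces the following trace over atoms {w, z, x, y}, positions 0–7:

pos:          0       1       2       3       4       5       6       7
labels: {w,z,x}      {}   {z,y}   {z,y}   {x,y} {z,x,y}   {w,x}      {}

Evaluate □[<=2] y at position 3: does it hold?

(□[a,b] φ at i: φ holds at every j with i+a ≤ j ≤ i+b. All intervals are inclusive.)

Check y at every j in [3,5]:
  j=3: true
  j=4: true
  j=5: true
All positions satisfy it → formula holds.

True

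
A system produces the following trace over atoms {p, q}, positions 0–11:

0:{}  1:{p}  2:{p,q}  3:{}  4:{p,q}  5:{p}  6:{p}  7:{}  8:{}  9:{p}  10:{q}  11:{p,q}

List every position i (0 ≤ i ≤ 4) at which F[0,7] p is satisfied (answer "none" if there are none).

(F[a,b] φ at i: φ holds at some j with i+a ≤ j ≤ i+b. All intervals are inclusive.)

0, 1, 2, 3, 4

Evaluate at each i in [0,4]:
  i=0: ✓ (witness j=1)
  i=1: ✓ (witness j=1)
  i=2: ✓ (witness j=2)
  i=3: ✓ (witness j=4)
  i=4: ✓ (witness j=4)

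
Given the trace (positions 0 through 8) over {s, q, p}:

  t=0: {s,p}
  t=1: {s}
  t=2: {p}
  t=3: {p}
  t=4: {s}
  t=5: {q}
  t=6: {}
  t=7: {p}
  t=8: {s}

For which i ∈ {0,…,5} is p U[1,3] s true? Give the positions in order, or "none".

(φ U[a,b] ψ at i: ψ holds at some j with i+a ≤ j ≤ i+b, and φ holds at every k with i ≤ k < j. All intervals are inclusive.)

0, 2, 3

Evaluate at each i in [0,5]:
  i=0: ✓ (rhs at j=1; lhs holds on [0,0])
  i=1: ✗ (lhs fails at k=1 before rhs at j=4)
  i=2: ✓ (rhs at j=4; lhs holds on [2,3])
  i=3: ✓ (rhs at j=4; lhs holds on [3,3])
  i=4: ✗ (no rhs in [5,7])
  i=5: ✗ (lhs fails at k=5 before rhs at j=8)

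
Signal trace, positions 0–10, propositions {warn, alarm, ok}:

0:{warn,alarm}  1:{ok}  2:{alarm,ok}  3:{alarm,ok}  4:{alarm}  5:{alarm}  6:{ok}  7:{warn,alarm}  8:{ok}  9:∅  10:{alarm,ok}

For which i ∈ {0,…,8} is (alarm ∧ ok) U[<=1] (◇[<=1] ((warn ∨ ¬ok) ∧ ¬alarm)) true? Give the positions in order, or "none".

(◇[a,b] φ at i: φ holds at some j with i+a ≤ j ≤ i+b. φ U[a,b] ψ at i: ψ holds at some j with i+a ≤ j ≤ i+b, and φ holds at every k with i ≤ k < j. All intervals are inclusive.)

8

Evaluate at each i in [0,8]:
  i=0: ✗ (no rhs in [0,1])
  i=1: ✗ (no rhs in [1,2])
  i=2: ✗ (no rhs in [2,3])
  i=3: ✗ (no rhs in [3,4])
  i=4: ✗ (no rhs in [4,5])
  i=5: ✗ (no rhs in [5,6])
  i=6: ✗ (no rhs in [6,7])
  i=7: ✗ (lhs fails at k=7 before rhs at j=8)
  i=8: ✓ (rhs at j=8)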